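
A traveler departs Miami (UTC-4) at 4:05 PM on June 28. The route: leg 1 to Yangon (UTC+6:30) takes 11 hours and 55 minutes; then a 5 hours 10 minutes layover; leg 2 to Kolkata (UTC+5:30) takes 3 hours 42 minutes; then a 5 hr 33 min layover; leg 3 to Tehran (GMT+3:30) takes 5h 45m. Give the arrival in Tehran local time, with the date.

Convert departure to UTC: 4:05 PM + 4:00 = 8:05 PM UTC on Jun 28.
Add 11 hours 55 minutes leg 1 → 8:00 AM UTC (Jun 29).
Add 5 hours and 10 minutes layover in Yangon → 1:10 PM UTC.
Add 3 hours 42 minutes leg 2 → 4:52 PM UTC.
Add 5 hours 33 minutes layover in Kolkata → 10:25 PM UTC.
Add 5 hours 45 minutes leg 3 → 4:10 AM UTC (Jun 30).
Tehran is UTC+3:30, so local arrival = 4:10 AM + 3:30 = 7:40 AM on Jun 30.

7:40 AM on June 30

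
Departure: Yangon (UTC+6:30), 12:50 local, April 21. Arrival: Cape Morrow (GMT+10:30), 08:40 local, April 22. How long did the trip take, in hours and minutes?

Departure in UTC: 12:50 − 6:30 = 06:20 on Apr 21.
Arrival in UTC: 08:40 − 10:30 = 22:10 on Apr 21.
Elapsed = 22:10 − 06:20 = 15 hours 50 minutes.

15 hours 50 minutes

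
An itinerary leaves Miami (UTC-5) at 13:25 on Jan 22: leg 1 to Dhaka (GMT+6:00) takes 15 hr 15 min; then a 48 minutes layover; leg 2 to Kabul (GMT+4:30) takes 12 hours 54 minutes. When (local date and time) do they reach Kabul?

Convert departure to UTC: 13:25 + 5:00 = 18:25 UTC on Jan 22.
Add 15 hours 15 minutes leg 1 → 09:40 UTC (Jan 23).
Add 48 minutes layover in Dhaka → 10:28 UTC.
Add 12 hours 54 minutes leg 2 → 23:22 UTC.
Kabul is UTC+4:30, so local arrival = 23:22 + 4:30 = 03:52 on Jan 24.

03:52 on January 24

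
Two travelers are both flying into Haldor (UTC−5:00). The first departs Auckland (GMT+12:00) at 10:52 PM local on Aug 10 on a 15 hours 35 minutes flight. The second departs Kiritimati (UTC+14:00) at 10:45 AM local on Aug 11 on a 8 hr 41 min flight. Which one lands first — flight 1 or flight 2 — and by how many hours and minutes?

Flight 1 in UTC: 10:52 PM − 12:00 = 10:52 AM on Aug 10.
+15 hours 35 minutes → arrive 2:27 AM UTC on Aug 11.
Flight 2 in UTC: 10:45 AM − 14:00 = 8:45 PM on Aug 10.
+8 hours and 41 minutes → arrive 5:26 AM UTC on Aug 11.
Flight 1 lands earlier by 2 hours 59 minutes.

the first, by 2 hours 59 minutes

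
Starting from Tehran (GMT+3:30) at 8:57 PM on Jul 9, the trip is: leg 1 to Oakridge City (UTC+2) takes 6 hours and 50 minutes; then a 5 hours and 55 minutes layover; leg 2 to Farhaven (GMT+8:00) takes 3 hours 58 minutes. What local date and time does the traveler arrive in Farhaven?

Convert departure to UTC: 8:57 PM − 3:30 = 5:27 PM UTC on Jul 9.
Add 6 hours 50 minutes leg 1 → 12:17 AM UTC (Jul 10).
Add 5 hours 55 minutes layover in Oakridge City → 6:12 AM UTC.
Add 3 hours and 58 minutes leg 2 → 10:10 AM UTC.
Farhaven is UTC+8:00, so local arrival = 10:10 AM + 8:00 = 6:10 PM on Jul 10.

6:10 PM on Jul 10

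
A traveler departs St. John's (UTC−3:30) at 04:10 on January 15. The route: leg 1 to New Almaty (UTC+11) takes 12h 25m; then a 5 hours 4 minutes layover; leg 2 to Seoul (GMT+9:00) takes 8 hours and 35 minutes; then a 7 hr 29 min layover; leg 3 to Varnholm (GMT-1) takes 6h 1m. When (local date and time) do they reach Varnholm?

22:14 on January 16

Convert departure to UTC: 04:10 + 3:30 = 07:40 UTC on Jan 15.
Add 12 hours 25 minutes leg 1 → 20:05 UTC.
Add 5 hours 4 minutes layover in New Almaty → 01:09 UTC (Jan 16).
Add 8 hours 35 minutes leg 2 → 09:44 UTC.
Add 7 hours and 29 minutes layover in Seoul → 17:13 UTC.
Add 6 hours and 1 minute leg 3 → 23:14 UTC.
Varnholm is UTC−1:00, so local arrival = 23:14 − 1:00 = 22:14 on Jan 16.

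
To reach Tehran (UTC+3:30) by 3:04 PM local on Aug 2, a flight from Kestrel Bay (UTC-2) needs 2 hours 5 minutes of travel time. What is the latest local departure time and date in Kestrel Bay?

Target arrival in UTC: 3:04 PM − 3:30 = 11:34 AM on Aug 2.
Subtract 2 hours and 5 minutes → departure 9:29 AM UTC on Aug 2.
Kestrel Bay is UTC−2:00: 9:29 AM − 2:00 = 7:29 AM on Aug 2.

7:29 AM on August 2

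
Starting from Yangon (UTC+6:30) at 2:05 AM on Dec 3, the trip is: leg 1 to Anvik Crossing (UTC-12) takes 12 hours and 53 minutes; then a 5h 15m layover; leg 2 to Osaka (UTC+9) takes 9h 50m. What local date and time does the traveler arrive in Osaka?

Convert departure to UTC: 2:05 AM − 6:30 = 7:35 PM UTC on Dec 2.
Add 12 hours 53 minutes leg 1 → 8:28 AM UTC (Dec 3).
Add 5 hours 15 minutes layover in Anvik Crossing → 1:43 PM UTC.
Add 9 hours 50 minutes leg 2 → 11:33 PM UTC.
Osaka is UTC+9:00, so local arrival = 11:33 PM + 9:00 = 8:33 AM on Dec 4.

8:33 AM on Dec 4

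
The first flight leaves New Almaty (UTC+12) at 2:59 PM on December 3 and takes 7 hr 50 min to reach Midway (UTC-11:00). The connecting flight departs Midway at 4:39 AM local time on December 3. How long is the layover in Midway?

4 hours 50 minutes

Convert departure to UTC: 2:59 PM − 12:00 = 2:59 AM UTC on Dec 3.
Add 7 hours and 50 minutes flight time → 10:49 AM UTC.
Midway is UTC−11:00, so local arrival = 10:49 AM − 11:00 = 11:49 PM on Dec 2.
Layover = 4:39 AM − 11:49 PM (+1 day) = 4 hours 50 minutes.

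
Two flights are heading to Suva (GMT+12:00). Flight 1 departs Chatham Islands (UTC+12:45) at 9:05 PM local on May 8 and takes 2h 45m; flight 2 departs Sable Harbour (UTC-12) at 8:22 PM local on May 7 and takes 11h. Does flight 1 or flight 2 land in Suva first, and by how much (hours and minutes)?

Flight 1 in UTC: 9:05 PM − 12:45 = 8:20 AM on May 8.
+2 hours 45 minutes → arrive 11:05 AM UTC on May 8.
Flight 2 in UTC: 8:22 PM + 12:00 = 8:22 AM on May 8.
+11 hours → arrive 7:22 PM UTC on May 8.
Flight 1 lands earlier by 8 hours 17 minutes.

the first, by 8 hours 17 minutes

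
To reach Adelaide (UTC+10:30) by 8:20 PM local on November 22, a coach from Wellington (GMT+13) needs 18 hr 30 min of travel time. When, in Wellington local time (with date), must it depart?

4:20 AM on Nov 22

Target arrival in UTC: 8:20 PM − 10:30 = 9:50 AM on Nov 22.
Subtract 18 hours 30 minutes → departure 3:20 PM UTC on Nov 21.
Wellington is UTC+13:00: 3:20 PM + 13:00 = 4:20 AM on Nov 22.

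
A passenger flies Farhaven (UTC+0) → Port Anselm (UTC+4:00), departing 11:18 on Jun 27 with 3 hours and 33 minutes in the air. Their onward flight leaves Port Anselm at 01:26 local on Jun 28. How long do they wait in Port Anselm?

6 hours 35 minutes

Farhaven is at UTC+0, so departure is already 11:18 UTC on Jun 27.
Add 3 hours 33 minutes flight time → 14:51 UTC.
Port Anselm is UTC+4:00, so local arrival = 14:51 + 4:00 = 18:51 on Jun 27.
Layover = 01:26 − 18:51 (+1 day) = 6 hours 35 minutes.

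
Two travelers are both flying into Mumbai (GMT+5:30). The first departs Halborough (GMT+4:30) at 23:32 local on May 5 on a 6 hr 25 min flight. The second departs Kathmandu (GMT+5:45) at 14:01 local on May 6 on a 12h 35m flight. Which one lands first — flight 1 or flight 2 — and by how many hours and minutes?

Flight 1 in UTC: 23:32 − 4:30 = 19:02 on May 5.
+6 hours 25 minutes → arrive 01:27 UTC on May 6.
Flight 2 in UTC: 14:01 − 5:45 = 08:16 on May 6.
+12 hours 35 minutes → arrive 20:51 UTC on May 6.
Flight 1 lands earlier by 19 hours 24 minutes.

the first, by 19 hours 24 minutes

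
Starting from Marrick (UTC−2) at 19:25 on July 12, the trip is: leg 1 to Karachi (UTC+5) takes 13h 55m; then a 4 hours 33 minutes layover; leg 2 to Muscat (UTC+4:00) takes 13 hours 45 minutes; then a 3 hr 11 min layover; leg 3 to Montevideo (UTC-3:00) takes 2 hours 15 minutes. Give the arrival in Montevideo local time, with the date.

08:04 on July 14

Convert departure to UTC: 19:25 + 2:00 = 21:25 UTC on Jul 12.
Add 13 hours 55 minutes leg 1 → 11:20 UTC (Jul 13).
Add 4 hours 33 minutes layover in Karachi → 15:53 UTC.
Add 13 hours 45 minutes leg 2 → 05:38 UTC (Jul 14).
Add 3 hours and 11 minutes layover in Muscat → 08:49 UTC.
Add 2 hours 15 minutes leg 3 → 11:04 UTC.
Montevideo is UTC−3:00, so local arrival = 11:04 − 3:00 = 08:04 on Jul 14.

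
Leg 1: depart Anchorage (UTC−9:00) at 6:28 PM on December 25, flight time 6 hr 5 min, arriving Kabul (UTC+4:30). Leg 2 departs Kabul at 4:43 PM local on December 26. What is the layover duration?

Convert departure to UTC: 6:28 PM + 9:00 = 3:28 AM UTC on Dec 26.
Add 6 hours and 5 minutes flight time → 9:33 AM UTC.
Kabul is UTC+4:30, so local arrival = 9:33 AM + 4:30 = 2:03 PM on Dec 26.
Layover = 4:43 PM − 2:03 PM = 2 hours 40 minutes.

2 hours 40 minutes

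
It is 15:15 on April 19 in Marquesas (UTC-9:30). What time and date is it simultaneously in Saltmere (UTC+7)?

07:45 on Apr 20

Saltmere is 16:30 ahead of Marquesas.
Shift by the zone difference: 15:15 + 16:30 = 07:45 on Apr 20 in Saltmere.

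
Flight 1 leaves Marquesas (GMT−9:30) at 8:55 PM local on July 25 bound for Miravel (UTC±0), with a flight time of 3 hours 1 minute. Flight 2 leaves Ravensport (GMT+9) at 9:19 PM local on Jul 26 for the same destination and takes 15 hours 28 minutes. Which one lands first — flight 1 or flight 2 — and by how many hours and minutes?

the first, by 18 hours 21 minutes

Flight 1 in UTC: 8:55 PM + 9:30 = 6:25 AM on Jul 26.
+3 hours and 1 minute → arrive 9:26 AM UTC on Jul 26.
Flight 2 in UTC: 9:19 PM − 9:00 = 12:19 PM on Jul 26.
+15 hours and 28 minutes → arrive 3:47 AM UTC on Jul 27.
Flight 1 lands earlier by 18 hours 21 minutes.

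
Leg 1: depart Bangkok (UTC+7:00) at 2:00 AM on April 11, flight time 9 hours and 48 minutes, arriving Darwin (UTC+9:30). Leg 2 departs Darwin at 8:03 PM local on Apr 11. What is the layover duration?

Convert departure to UTC: 2:00 AM − 7:00 = 7:00 PM UTC on Apr 10.
Add 9 hours 48 minutes flight time → 4:48 AM UTC (Apr 11).
Darwin is UTC+9:30, so local arrival = 4:48 AM + 9:30 = 2:18 PM on Apr 11.
Layover = 8:03 PM − 2:18 PM = 5 hours 45 minutes.

5 hours 45 minutes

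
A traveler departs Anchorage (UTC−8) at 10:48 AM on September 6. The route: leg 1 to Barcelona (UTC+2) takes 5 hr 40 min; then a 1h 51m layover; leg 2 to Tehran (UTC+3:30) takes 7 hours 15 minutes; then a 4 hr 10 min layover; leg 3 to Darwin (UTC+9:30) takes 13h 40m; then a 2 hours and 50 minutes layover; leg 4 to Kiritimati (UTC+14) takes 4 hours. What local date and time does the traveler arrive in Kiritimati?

Convert departure to UTC: 10:48 AM + 8:00 = 6:48 PM UTC on Sep 6.
Add 5 hours 40 minutes leg 1 → 12:28 AM UTC (Sep 7).
Add 1 hour and 51 minutes layover in Barcelona → 2:19 AM UTC.
Add 7 hours and 15 minutes leg 2 → 9:34 AM UTC.
Add 4 hours 10 minutes layover in Tehran → 1:44 PM UTC.
Add 13 hours and 40 minutes leg 3 → 3:24 AM UTC (Sep 8).
Add 2 hours and 50 minutes layover in Darwin → 6:14 AM UTC.
Add 4 hours leg 4 → 10:14 AM UTC.
Kiritimati is UTC+14:00, so local arrival = 10:14 AM + 14:00 = 12:14 AM on Sep 9.

12:14 AM on September 9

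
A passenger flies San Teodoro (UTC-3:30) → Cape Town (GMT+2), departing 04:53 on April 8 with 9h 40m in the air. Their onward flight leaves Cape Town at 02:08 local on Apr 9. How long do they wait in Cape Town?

Convert departure to UTC: 04:53 + 3:30 = 08:23 UTC on Apr 8.
Add 9 hours and 40 minutes flight time → 18:03 UTC.
Cape Town is UTC+2:00, so local arrival = 18:03 + 2:00 = 20:03 on Apr 8.
Layover = 02:08 − 20:03 (+1 day) = 6 hours 5 minutes.

6 hours 5 minutes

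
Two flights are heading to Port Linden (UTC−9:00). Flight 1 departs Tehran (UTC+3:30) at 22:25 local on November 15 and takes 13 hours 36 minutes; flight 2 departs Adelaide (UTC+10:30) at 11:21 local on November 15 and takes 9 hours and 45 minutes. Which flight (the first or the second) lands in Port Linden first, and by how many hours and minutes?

Flight 1 in UTC: 22:25 − 3:30 = 18:55 on Nov 15.
+13 hours 36 minutes → arrive 08:31 UTC on Nov 16.
Flight 2 in UTC: 11:21 − 10:30 = 00:51 on Nov 15.
+9 hours and 45 minutes → arrive 10:36 UTC on Nov 15.
Flight 2 lands earlier by 21 hours 55 minutes.

the second, by 21 hours 55 minutes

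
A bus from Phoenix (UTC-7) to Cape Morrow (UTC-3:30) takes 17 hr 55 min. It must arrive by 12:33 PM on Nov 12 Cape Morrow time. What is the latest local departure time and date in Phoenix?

Target arrival in UTC: 12:33 PM + 3:30 = 4:03 PM on Nov 12.
Subtract 17 hours 55 minutes → departure 10:08 PM UTC on Nov 11.
Phoenix is UTC−7:00: 10:08 PM − 7:00 = 3:08 PM on Nov 11.

3:08 PM on November 11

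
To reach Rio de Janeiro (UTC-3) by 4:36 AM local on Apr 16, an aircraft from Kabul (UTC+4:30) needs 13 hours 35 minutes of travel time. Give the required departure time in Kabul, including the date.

10:31 PM on April 15

Target arrival in UTC: 4:36 AM + 3:00 = 7:36 AM on Apr 16.
Subtract 13 hours 35 minutes → departure 6:01 PM UTC on Apr 15.
Kabul is UTC+4:30: 6:01 PM + 4:30 = 10:31 PM on Apr 15.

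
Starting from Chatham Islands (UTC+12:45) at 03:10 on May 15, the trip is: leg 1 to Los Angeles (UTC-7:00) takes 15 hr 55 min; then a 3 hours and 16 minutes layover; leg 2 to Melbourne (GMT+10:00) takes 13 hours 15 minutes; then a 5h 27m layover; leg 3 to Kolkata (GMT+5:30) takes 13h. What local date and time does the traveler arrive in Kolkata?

Convert departure to UTC: 03:10 − 12:45 = 14:25 UTC on May 14.
Add 15 hours 55 minutes leg 1 → 06:20 UTC (May 15).
Add 3 hours and 16 minutes layover in Los Angeles → 09:36 UTC.
Add 13 hours 15 minutes leg 2 → 22:51 UTC.
Add 5 hours 27 minutes layover in Melbourne → 04:18 UTC (May 16).
Add 13 hours leg 3 → 17:18 UTC.
Kolkata is UTC+5:30, so local arrival = 17:18 + 5:30 = 22:48 on May 16.

22:48 on May 16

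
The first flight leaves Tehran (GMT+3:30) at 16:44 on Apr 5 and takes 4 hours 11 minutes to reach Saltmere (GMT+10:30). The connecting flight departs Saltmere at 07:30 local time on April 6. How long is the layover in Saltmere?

3 hours 35 minutes

Convert departure to UTC: 16:44 − 3:30 = 13:14 UTC on Apr 5.
Add 4 hours and 11 minutes flight time → 17:25 UTC.
Saltmere is UTC+10:30, so local arrival = 17:25 + 10:30 = 03:55 on Apr 6.
Layover = 07:30 − 03:55 = 3 hours 35 minutes.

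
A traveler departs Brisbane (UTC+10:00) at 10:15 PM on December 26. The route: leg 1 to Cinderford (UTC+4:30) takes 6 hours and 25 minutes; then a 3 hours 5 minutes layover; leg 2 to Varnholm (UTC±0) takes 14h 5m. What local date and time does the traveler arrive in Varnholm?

11:50 AM on December 27

Convert departure to UTC: 10:15 PM − 10:00 = 12:15 PM UTC on Dec 26.
Add 6 hours and 25 minutes leg 1 → 6:40 PM UTC.
Add 3 hours and 5 minutes layover in Cinderford → 9:45 PM UTC.
Add 14 hours 5 minutes leg 2 → 11:50 AM UTC (Dec 27).
Varnholm is UTC+0, so local arrival is the same: 11:50 AM on Dec 27.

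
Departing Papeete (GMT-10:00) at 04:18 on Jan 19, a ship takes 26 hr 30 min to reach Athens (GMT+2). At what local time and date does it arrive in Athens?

Convert departure to UTC: 04:18 + 10:00 = 14:18 UTC on Jan 19.
Add 26 hours 30 minutes travel time → 16:48 UTC (Jan 20).
Athens is UTC+2:00, so local arrival = 16:48 + 2:00 = 18:48 on Jan 20.

18:48 on January 20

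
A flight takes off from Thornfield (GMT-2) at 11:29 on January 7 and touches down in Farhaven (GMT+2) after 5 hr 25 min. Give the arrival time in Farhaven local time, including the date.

20:54 on Jan 7

Farhaven is 4:00 ahead of Thornfield.
After 5 hours and 25 minutes it is 16:54 in Thornfield.
Shift by the zone difference: 16:54 + 4:00 = 20:54 on Jan 7 in Farhaven.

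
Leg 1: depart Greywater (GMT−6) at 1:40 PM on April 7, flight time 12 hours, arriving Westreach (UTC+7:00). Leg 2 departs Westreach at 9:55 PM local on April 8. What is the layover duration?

7 hours 15 minutes

Convert departure to UTC: 1:40 PM + 6:00 = 7:40 PM UTC on Apr 7.
Add 12 hours flight time → 7:40 AM UTC (Apr 8).
Westreach is UTC+7:00, so local arrival = 7:40 AM + 7:00 = 2:40 PM on Apr 8.
Layover = 9:55 PM − 2:40 PM = 7 hours 15 minutes.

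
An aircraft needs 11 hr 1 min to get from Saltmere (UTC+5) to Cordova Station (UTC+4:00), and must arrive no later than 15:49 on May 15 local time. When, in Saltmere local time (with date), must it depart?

Target arrival in UTC: 15:49 − 4:00 = 11:49 on May 15.
Subtract 11 hours 1 minute → departure 00:48 UTC on May 15.
Saltmere is UTC+5:00: 00:48 + 5:00 = 05:48 on May 15.

05:48 on May 15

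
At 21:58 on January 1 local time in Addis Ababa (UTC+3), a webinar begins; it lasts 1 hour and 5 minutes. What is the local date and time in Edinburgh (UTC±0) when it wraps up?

Convert start to UTC: 21:58 − 3:00 = 18:58 UTC on Jan 1.
Add 1 hour and 5 minutes duration → 20:03 UTC.
Edinburgh is UTC+0, so local end time is the same: 20:03 on Jan 1.

20:03 on Jan 1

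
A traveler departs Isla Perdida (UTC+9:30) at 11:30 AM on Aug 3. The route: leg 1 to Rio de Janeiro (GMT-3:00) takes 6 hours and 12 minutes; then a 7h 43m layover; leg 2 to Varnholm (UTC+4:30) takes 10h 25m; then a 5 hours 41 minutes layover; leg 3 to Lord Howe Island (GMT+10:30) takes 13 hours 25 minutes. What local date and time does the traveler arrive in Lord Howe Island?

Convert departure to UTC: 11:30 AM − 9:30 = 2:00 AM UTC on Aug 3.
Add 6 hours 12 minutes leg 1 → 8:12 AM UTC.
Add 7 hours and 43 minutes layover in Rio de Janeiro → 3:55 PM UTC.
Add 10 hours 25 minutes leg 2 → 2:20 AM UTC (Aug 4).
Add 5 hours 41 minutes layover in Varnholm → 8:01 AM UTC.
Add 13 hours and 25 minutes leg 3 → 9:26 PM UTC.
Lord Howe Island is UTC+10:30, so local arrival = 9:26 PM + 10:30 = 7:56 AM on Aug 5.

7:56 AM on August 5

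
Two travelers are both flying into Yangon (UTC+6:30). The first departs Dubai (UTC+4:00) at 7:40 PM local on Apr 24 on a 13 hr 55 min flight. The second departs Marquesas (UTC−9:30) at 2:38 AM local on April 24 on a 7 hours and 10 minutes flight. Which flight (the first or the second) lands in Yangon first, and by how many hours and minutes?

the second, by 10 hours 17 minutes

Flight 1 in UTC: 7:40 PM − 4:00 = 3:40 PM on Apr 24.
+13 hours and 55 minutes → arrive 5:35 AM UTC on Apr 25.
Flight 2 in UTC: 2:38 AM + 9:30 = 12:08 PM on Apr 24.
+7 hours 10 minutes → arrive 7:18 PM UTC on Apr 24.
Flight 2 lands earlier by 10 hours 17 minutes.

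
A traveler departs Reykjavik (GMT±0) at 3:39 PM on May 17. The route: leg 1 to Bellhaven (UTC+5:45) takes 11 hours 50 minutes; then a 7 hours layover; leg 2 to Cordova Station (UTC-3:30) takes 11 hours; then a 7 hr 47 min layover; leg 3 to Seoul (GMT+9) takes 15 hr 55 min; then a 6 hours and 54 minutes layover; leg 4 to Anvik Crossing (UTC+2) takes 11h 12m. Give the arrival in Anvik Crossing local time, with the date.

Reykjavik is at UTC+0, so departure is already 3:39 PM UTC on May 17.
Add 11 hours 50 minutes leg 1 → 3:29 AM UTC (May 18).
Add 7 hours layover in Bellhaven → 10:29 AM UTC.
Add 11 hours leg 2 → 9:29 PM UTC.
Add 7 hours and 47 minutes layover in Cordova Station → 5:16 AM UTC (May 19).
Add 15 hours and 55 minutes leg 3 → 9:11 PM UTC.
Add 6 hours and 54 minutes layover in Seoul → 4:05 AM UTC (May 20).
Add 11 hours and 12 minutes leg 4 → 3:17 PM UTC.
Anvik Crossing is UTC+2:00, so local arrival = 3:17 PM + 2:00 = 5:17 PM on May 20.

5:17 PM on May 20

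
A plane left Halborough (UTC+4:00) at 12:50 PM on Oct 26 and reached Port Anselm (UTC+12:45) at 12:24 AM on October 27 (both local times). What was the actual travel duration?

2 hours 49 minutes

Port Anselm is 8:45 ahead of Halborough.
Clock-face elapsed time (ignoring zones) is 11 hours 34 minutes.
Actual elapsed = 11 hours 34 minutes − 8:45 = 2 hours 49 minutes.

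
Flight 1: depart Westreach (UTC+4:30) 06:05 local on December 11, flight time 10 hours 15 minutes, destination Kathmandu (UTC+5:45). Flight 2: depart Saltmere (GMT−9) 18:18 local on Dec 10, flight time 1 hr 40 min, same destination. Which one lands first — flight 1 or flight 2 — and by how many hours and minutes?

the second, by 6 hours 52 minutes

Flight 1 in UTC: 06:05 − 4:30 = 01:35 on Dec 11.
+10 hours 15 minutes → arrive 11:50 UTC on Dec 11.
Flight 2 in UTC: 18:18 + 9:00 = 03:18 on Dec 11.
+1 hour 40 minutes → arrive 04:58 UTC on Dec 11.
Flight 2 lands earlier by 6 hours 52 minutes.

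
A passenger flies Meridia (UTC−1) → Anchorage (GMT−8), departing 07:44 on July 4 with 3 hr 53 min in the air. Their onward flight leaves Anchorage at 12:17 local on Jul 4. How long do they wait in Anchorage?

Convert departure to UTC: 07:44 + 1:00 = 08:44 UTC on Jul 4.
Add 3 hours 53 minutes flight time → 12:37 UTC.
Anchorage is UTC−8:00, so local arrival = 12:37 − 8:00 = 04:37 on Jul 4.
Layover = 12:17 − 04:37 = 7 hours 40 minutes.

7 hours 40 minutes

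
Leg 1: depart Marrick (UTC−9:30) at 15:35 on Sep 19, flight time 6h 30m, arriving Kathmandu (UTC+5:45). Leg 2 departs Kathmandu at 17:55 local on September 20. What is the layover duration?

4 hours 35 minutes

Convert departure to UTC: 15:35 + 9:30 = 01:05 UTC on Sep 20.
Add 6 hours and 30 minutes flight time → 07:35 UTC.
Kathmandu is UTC+5:45, so local arrival = 07:35 + 5:45 = 13:20 on Sep 20.
Layover = 17:55 − 13:20 = 4 hours 35 minutes.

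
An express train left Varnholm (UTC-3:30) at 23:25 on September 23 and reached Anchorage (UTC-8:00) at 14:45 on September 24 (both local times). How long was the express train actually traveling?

Departure in UTC: 23:25 + 3:30 = 02:55 on Sep 24.
Arrival in UTC: 14:45 + 8:00 = 22:45 on Sep 24.
Elapsed = 22:45 − 02:55 = 19 hours 50 minutes.

19 hours 50 minutes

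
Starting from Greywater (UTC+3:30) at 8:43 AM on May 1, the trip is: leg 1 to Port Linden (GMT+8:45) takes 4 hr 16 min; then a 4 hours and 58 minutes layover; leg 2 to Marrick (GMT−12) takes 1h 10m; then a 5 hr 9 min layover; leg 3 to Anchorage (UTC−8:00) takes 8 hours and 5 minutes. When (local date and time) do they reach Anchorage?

8:51 PM on May 1

Convert departure to UTC: 8:43 AM − 3:30 = 5:13 AM UTC on May 1.
Add 4 hours and 16 minutes leg 1 → 9:29 AM UTC.
Add 4 hours 58 minutes layover in Port Linden → 2:27 PM UTC.
Add 1 hour 10 minutes leg 2 → 3:37 PM UTC.
Add 5 hours 9 minutes layover in Marrick → 8:46 PM UTC.
Add 8 hours 5 minutes leg 3 → 4:51 AM UTC (May 2).
Anchorage is UTC−8:00, so local arrival = 4:51 AM − 8:00 = 8:51 PM on May 1.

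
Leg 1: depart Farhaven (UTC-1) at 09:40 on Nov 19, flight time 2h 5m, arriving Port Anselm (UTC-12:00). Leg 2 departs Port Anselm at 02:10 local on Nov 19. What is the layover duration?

Convert departure to UTC: 09:40 + 1:00 = 10:40 UTC on Nov 19.
Add 2 hours 5 minutes flight time → 12:45 UTC.
Port Anselm is UTC−12:00, so local arrival = 12:45 − 12:00 = 00:45 on Nov 19.
Layover = 02:10 − 00:45 = 1 hour 25 minutes.

1 hour 25 minutes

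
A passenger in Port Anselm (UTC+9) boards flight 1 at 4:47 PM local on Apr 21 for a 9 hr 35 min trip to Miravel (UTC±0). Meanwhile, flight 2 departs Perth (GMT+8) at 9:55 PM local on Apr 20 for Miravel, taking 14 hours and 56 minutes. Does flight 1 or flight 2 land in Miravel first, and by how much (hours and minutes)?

Flight 1 in UTC: 4:47 PM − 9:00 = 7:47 AM on Apr 21.
+9 hours 35 minutes → arrive 5:22 PM UTC on Apr 21.
Flight 2 in UTC: 9:55 PM − 8:00 = 1:55 PM on Apr 20.
+14 hours and 56 minutes → arrive 4:51 AM UTC on Apr 21.
Flight 2 lands earlier by 12 hours 31 minutes.

the second, by 12 hours 31 minutes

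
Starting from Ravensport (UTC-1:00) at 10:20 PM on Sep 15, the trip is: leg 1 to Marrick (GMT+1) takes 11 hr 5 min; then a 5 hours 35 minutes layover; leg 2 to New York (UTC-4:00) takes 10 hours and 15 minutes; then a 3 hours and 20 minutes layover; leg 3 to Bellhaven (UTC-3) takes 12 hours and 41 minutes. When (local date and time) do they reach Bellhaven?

3:16 PM on September 17

Convert departure to UTC: 10:20 PM + 1:00 = 11:20 PM UTC on Sep 15.
Add 11 hours and 5 minutes leg 1 → 10:25 AM UTC (Sep 16).
Add 5 hours 35 minutes layover in Marrick → 4:00 PM UTC.
Add 10 hours and 15 minutes leg 2 → 2:15 AM UTC (Sep 17).
Add 3 hours 20 minutes layover in New York → 5:35 AM UTC.
Add 12 hours 41 minutes leg 3 → 6:16 PM UTC.
Bellhaven is UTC−3:00, so local arrival = 6:16 PM − 3:00 = 3:16 PM on Sep 17.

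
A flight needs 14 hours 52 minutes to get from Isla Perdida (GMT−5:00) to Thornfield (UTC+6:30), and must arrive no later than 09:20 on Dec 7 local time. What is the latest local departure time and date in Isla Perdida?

06:58 on December 6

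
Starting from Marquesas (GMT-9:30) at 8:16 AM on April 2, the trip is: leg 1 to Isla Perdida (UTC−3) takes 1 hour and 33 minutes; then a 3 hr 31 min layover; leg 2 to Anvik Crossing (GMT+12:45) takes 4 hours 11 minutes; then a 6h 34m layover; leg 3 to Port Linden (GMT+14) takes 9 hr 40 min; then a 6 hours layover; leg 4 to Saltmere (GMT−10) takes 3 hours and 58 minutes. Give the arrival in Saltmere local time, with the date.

7:13 PM on April 3

Convert departure to UTC: 8:16 AM + 9:30 = 5:46 PM UTC on Apr 2.
Add 1 hour and 33 minutes leg 1 → 7:19 PM UTC.
Add 3 hours 31 minutes layover in Isla Perdida → 10:50 PM UTC.
Add 4 hours and 11 minutes leg 2 → 3:01 AM UTC (Apr 3).
Add 6 hours and 34 minutes layover in Anvik Crossing → 9:35 AM UTC.
Add 9 hours and 40 minutes leg 3 → 7:15 PM UTC.
Add 6 hours layover in Port Linden → 1:15 AM UTC (Apr 4).
Add 3 hours and 58 minutes leg 4 → 5:13 AM UTC.
Saltmere is UTC−10:00, so local arrival = 5:13 AM − 10:00 = 7:13 PM on Apr 3.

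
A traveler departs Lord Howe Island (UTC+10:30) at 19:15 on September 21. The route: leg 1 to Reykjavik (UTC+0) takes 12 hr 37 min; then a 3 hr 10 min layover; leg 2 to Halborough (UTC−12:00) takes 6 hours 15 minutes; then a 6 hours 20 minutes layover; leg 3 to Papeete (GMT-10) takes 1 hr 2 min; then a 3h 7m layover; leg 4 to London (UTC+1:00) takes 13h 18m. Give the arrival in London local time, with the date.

07:34 on Sep 23

Convert departure to UTC: 19:15 − 10:30 = 08:45 UTC on Sep 21.
Add 12 hours 37 minutes leg 1 → 21:22 UTC.
Add 3 hours and 10 minutes layover in Reykjavik → 00:32 UTC (Sep 22).
Add 6 hours and 15 minutes leg 2 → 06:47 UTC.
Add 6 hours and 20 minutes layover in Halborough → 13:07 UTC.
Add 1 hour 2 minutes leg 3 → 14:09 UTC.
Add 3 hours 7 minutes layover in Papeete → 17:16 UTC.
Add 13 hours 18 minutes leg 4 → 06:34 UTC (Sep 23).
London is UTC+1:00, so local arrival = 06:34 + 1:00 = 07:34 on Sep 23.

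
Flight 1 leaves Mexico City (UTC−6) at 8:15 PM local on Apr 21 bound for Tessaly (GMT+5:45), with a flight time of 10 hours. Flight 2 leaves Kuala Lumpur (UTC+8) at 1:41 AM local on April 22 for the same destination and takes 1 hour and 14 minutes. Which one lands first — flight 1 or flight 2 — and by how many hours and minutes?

the second, by 17 hours 20 minutes

Flight 1 in UTC: 8:15 PM + 6:00 = 2:15 AM on Apr 22.
+10 hours → arrive 12:15 PM UTC on Apr 22.
Flight 2 in UTC: 1:41 AM − 8:00 = 5:41 PM on Apr 21.
+1 hour 14 minutes → arrive 6:55 PM UTC on Apr 21.
Flight 2 lands earlier by 17 hours 20 minutes.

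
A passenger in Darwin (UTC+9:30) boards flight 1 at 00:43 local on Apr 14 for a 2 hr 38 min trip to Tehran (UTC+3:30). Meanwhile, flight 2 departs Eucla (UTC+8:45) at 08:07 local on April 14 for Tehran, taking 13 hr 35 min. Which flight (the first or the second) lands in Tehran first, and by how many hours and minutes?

the first, by 19 hours 6 minutes

Flight 1 in UTC: 00:43 − 9:30 = 15:13 on Apr 13.
+2 hours and 38 minutes → arrive 17:51 UTC on Apr 13.
Flight 2 in UTC: 08:07 − 8:45 = 23:22 on Apr 13.
+13 hours 35 minutes → arrive 12:57 UTC on Apr 14.
Flight 1 lands earlier by 19 hours 6 minutes.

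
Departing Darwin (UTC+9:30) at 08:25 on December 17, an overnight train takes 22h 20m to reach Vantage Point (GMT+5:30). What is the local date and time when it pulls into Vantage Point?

02:45 on December 18

Convert departure to UTC: 08:25 − 9:30 = 22:55 UTC on Dec 16.
Add 22 hours and 20 minutes travel time → 21:15 UTC (Dec 17).
Vantage Point is UTC+5:30, so local arrival = 21:15 + 5:30 = 02:45 on Dec 18.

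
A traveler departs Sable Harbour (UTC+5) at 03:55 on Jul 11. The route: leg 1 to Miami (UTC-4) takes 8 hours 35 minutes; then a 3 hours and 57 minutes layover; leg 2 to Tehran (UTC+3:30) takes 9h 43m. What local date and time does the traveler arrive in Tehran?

Convert departure to UTC: 03:55 − 5:00 = 22:55 UTC on Jul 10.
Add 8 hours 35 minutes leg 1 → 07:30 UTC (Jul 11).
Add 3 hours and 57 minutes layover in Miami → 11:27 UTC.
Add 9 hours 43 minutes leg 2 → 21:10 UTC.
Tehran is UTC+3:30, so local arrival = 21:10 + 3:30 = 00:40 on Jul 12.

00:40 on July 12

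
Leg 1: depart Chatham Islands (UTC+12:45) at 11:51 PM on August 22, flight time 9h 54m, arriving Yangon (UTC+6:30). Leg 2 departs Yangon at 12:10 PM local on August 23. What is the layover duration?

8 hours 40 minutes

Convert departure to UTC: 11:51 PM − 12:45 = 11:06 AM UTC on Aug 22.
Add 9 hours 54 minutes flight time → 9:00 PM UTC.
Yangon is UTC+6:30, so local arrival = 9:00 PM + 6:30 = 3:30 AM on Aug 23.
Layover = 12:10 PM − 3:30 AM = 8 hours 40 minutes.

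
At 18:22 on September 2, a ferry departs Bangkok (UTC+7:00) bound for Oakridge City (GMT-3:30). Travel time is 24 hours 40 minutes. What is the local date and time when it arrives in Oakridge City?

08:32 on Sep 3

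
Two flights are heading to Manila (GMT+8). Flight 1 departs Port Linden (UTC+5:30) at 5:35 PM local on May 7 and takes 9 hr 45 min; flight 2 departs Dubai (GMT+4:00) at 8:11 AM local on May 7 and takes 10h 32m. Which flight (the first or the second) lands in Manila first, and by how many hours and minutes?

Flight 1 in UTC: 5:35 PM − 5:30 = 12:05 PM on May 7.
+9 hours and 45 minutes → arrive 9:50 PM UTC on May 7.
Flight 2 in UTC: 8:11 AM − 4:00 = 4:11 AM on May 7.
+10 hours and 32 minutes → arrive 2:43 PM UTC on May 7.
Flight 2 lands earlier by 7 hours 7 minutes.

the second, by 7 hours 7 minutes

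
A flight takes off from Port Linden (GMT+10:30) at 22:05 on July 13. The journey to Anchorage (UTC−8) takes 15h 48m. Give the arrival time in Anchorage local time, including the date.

Convert departure to UTC: 22:05 − 10:30 = 11:35 UTC on Jul 13.
Add 15 hours and 48 minutes travel time → 03:23 UTC (Jul 14).
Anchorage is UTC−8:00, so local arrival = 03:23 − 8:00 = 19:23 on Jul 13.

19:23 on July 13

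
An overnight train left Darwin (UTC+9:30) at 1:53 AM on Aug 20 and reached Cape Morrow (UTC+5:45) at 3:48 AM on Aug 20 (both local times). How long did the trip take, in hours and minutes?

5 hours 40 minutes

Cape Morrow is 3:45 behind Darwin.
Clock-face elapsed time (ignoring zones) is 1 hour 55 minutes.
Actual elapsed = 1 hour 55 minutes + 3:45 = 5 hours 40 minutes.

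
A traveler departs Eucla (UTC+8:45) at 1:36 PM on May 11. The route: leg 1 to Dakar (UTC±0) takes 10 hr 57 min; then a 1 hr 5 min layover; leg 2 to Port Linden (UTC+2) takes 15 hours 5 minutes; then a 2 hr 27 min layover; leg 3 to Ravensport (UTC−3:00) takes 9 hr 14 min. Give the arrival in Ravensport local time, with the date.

4:39 PM on May 12

Convert departure to UTC: 1:36 PM − 8:45 = 4:51 AM UTC on May 11.
Add 10 hours 57 minutes leg 1 → 3:48 PM UTC.
Add 1 hour and 5 minutes layover in Dakar → 4:53 PM UTC.
Add 15 hours 5 minutes leg 2 → 7:58 AM UTC (May 12).
Add 2 hours and 27 minutes layover in Port Linden → 10:25 AM UTC.
Add 9 hours and 14 minutes leg 3 → 7:39 PM UTC.
Ravensport is UTC−3:00, so local arrival = 7:39 PM − 3:00 = 4:39 PM on May 12.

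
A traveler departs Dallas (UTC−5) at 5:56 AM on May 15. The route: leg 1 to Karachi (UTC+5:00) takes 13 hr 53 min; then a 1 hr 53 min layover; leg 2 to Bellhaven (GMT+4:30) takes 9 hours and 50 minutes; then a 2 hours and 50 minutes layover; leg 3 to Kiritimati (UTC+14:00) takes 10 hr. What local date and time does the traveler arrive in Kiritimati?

Convert departure to UTC: 5:56 AM + 5:00 = 10:56 AM UTC on May 15.
Add 13 hours 53 minutes leg 1 → 12:49 AM UTC (May 16).
Add 1 hour and 53 minutes layover in Karachi → 2:42 AM UTC.
Add 9 hours and 50 minutes leg 2 → 12:32 PM UTC.
Add 2 hours 50 minutes layover in Bellhaven → 3:22 PM UTC.
Add 10 hours leg 3 → 1:22 AM UTC (May 17).
Kiritimati is UTC+14:00, so local arrival = 1:22 AM + 14:00 = 3:22 PM on May 17.

3:22 PM on May 17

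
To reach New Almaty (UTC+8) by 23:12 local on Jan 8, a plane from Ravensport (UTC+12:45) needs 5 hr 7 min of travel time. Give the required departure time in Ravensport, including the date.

Target arrival in UTC: 23:12 − 8:00 = 15:12 on Jan 8.
Subtract 5 hours and 7 minutes → departure 10:05 UTC on Jan 8.
Ravensport is UTC+12:45: 10:05 + 12:45 = 22:50 on Jan 8.

22:50 on January 8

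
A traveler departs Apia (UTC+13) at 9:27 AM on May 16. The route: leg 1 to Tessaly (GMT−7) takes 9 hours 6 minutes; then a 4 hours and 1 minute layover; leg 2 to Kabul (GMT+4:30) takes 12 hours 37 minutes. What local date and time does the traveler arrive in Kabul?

2:41 AM on May 17

Convert departure to UTC: 9:27 AM − 13:00 = 8:27 PM UTC on May 15.
Add 9 hours 6 minutes leg 1 → 5:33 AM UTC (May 16).
Add 4 hours and 1 minute layover in Tessaly → 9:34 AM UTC.
Add 12 hours 37 minutes leg 2 → 10:11 PM UTC.
Kabul is UTC+4:30, so local arrival = 10:11 PM + 4:30 = 2:41 AM on May 17.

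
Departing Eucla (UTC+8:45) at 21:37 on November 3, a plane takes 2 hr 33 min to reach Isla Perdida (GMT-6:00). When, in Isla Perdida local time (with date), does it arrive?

Convert departure to UTC: 21:37 − 8:45 = 12:52 UTC on Nov 3.
Add 2 hours and 33 minutes travel time → 15:25 UTC.
Isla Perdida is UTC−6:00, so local arrival = 15:25 − 6:00 = 09:25 on Nov 3.

09:25 on November 3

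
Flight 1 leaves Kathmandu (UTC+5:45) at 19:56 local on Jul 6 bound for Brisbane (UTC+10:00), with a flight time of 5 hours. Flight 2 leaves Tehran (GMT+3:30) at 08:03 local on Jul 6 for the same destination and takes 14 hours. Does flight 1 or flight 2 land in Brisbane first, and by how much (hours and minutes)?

the second, by 38 minutes

Flight 1 in UTC: 19:56 − 5:45 = 14:11 on Jul 6.
+5 hours → arrive 19:11 UTC on Jul 6.
Flight 2 in UTC: 08:03 − 3:30 = 04:33 on Jul 6.
+14 hours → arrive 18:33 UTC on Jul 6.
Flight 2 lands earlier by 38 minutes.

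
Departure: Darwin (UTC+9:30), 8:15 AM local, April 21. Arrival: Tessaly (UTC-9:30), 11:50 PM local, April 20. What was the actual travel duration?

10 hours 35 minutes

Departure in UTC: 8:15 AM − 9:30 = 10:45 PM on Apr 20.
Arrival in UTC: 11:50 PM + 9:30 = 9:20 AM on Apr 21.
Elapsed = 9:20 AM − 10:45 PM (+1 day) = 10 hours 35 minutes.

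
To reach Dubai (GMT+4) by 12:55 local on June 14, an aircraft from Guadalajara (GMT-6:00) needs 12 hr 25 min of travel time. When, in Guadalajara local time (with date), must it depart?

Target arrival in UTC: 12:55 − 4:00 = 08:55 on Jun 14.
Subtract 12 hours 25 minutes → departure 20:30 UTC on Jun 13.
Guadalajara is UTC−6:00: 20:30 − 6:00 = 14:30 on Jun 13.

14:30 on Jun 13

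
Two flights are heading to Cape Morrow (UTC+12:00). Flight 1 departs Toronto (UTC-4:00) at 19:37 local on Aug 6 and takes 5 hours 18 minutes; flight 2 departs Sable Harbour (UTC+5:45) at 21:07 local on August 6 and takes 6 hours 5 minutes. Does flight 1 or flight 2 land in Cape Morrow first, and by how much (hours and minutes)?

the second, by 7 hours 28 minutes

Flight 1 in UTC: 19:37 + 4:00 = 23:37 on Aug 6.
+5 hours and 18 minutes → arrive 04:55 UTC on Aug 7.
Flight 2 in UTC: 21:07 − 5:45 = 15:22 on Aug 6.
+6 hours and 5 minutes → arrive 21:27 UTC on Aug 6.
Flight 2 lands earlier by 7 hours 28 minutes.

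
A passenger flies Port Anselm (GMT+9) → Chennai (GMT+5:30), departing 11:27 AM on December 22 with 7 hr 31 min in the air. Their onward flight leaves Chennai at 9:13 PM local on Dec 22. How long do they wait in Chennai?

Convert departure to UTC: 11:27 AM − 9:00 = 2:27 AM UTC on Dec 22.
Add 7 hours and 31 minutes flight time → 9:58 AM UTC.
Chennai is UTC+5:30, so local arrival = 9:58 AM + 5:30 = 3:28 PM on Dec 22.
Layover = 9:13 PM − 3:28 PM = 5 hours 45 minutes.

5 hours 45 minutes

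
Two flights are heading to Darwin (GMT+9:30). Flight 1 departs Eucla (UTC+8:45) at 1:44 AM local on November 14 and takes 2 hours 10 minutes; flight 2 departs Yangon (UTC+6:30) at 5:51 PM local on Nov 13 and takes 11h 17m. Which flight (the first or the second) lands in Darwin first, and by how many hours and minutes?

the first, by 3 hours 29 minutes

Flight 1 in UTC: 1:44 AM − 8:45 = 4:59 PM on Nov 13.
+2 hours and 10 minutes → arrive 7:09 PM UTC on Nov 13.
Flight 2 in UTC: 5:51 PM − 6:30 = 11:21 AM on Nov 13.
+11 hours 17 minutes → arrive 10:38 PM UTC on Nov 13.
Flight 1 lands earlier by 3 hours 29 minutes.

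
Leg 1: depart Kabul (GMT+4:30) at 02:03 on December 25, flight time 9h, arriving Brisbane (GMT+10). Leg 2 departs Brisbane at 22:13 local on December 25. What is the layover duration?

Convert departure to UTC: 02:03 − 4:30 = 21:33 UTC on Dec 24.
Add 9 hours flight time → 06:33 UTC (Dec 25).
Brisbane is UTC+10:00, so local arrival = 06:33 + 10:00 = 16:33 on Dec 25.
Layover = 22:13 − 16:33 = 5 hours 40 minutes.

5 hours 40 minutes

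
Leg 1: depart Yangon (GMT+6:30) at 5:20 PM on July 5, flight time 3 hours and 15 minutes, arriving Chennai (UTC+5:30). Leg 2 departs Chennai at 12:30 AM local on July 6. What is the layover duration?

4 hours 55 minutes

Convert departure to UTC: 5:20 PM − 6:30 = 10:50 AM UTC on Jul 5.
Add 3 hours and 15 minutes flight time → 2:05 PM UTC.
Chennai is UTC+5:30, so local arrival = 2:05 PM + 5:30 = 7:35 PM on Jul 5.
Layover = 12:30 AM − 7:35 PM (+1 day) = 4 hours 55 minutes.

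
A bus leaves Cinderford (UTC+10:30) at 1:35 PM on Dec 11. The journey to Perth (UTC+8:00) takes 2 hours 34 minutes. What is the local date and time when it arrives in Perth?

1:39 PM on December 11

Perth is 2:30 behind Cinderford.
After 2 hours and 34 minutes it is 4:09 PM in Cinderford.
Shift by the zone difference: 4:09 PM − 2:30 = 1:39 PM on Dec 11 in Perth.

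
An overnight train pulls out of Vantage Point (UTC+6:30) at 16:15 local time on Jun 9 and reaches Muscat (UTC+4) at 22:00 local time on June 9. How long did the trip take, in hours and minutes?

Departure in UTC: 16:15 − 6:30 = 09:45 on Jun 9.
Arrival in UTC: 22:00 − 4:00 = 18:00 on Jun 9.
Elapsed = 18:00 − 09:45 = 8 hours 15 minutes.

8 hours 15 minutes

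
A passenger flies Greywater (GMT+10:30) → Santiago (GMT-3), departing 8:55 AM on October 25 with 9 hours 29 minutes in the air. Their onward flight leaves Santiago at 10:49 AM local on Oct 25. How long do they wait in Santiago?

Convert departure to UTC: 8:55 AM − 10:30 = 10:25 PM UTC on Oct 24.
Add 9 hours 29 minutes flight time → 7:54 AM UTC (Oct 25).
Santiago is UTC−3:00, so local arrival = 7:54 AM − 3:00 = 4:54 AM on Oct 25.
Layover = 10:49 AM − 4:54 AM = 5 hours 55 minutes.

5 hours 55 minutes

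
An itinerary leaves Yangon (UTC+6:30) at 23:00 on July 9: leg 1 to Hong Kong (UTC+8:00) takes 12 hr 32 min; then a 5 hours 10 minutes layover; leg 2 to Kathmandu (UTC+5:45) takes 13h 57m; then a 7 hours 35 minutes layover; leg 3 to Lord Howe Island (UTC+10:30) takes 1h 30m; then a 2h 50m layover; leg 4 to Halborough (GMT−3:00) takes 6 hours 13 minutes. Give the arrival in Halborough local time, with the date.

Convert departure to UTC: 23:00 − 6:30 = 16:30 UTC on Jul 9.
Add 12 hours 32 minutes leg 1 → 05:02 UTC (Jul 10).
Add 5 hours 10 minutes layover in Hong Kong → 10:12 UTC.
Add 13 hours and 57 minutes leg 2 → 00:09 UTC (Jul 11).
Add 7 hours and 35 minutes layover in Kathmandu → 07:44 UTC.
Add 1 hour and 30 minutes leg 3 → 09:14 UTC.
Add 2 hours 50 minutes layover in Lord Howe Island → 12:04 UTC.
Add 6 hours and 13 minutes leg 4 → 18:17 UTC.
Halborough is UTC−3:00, so local arrival = 18:17 − 3:00 = 15:17 on Jul 11.

15:17 on Jul 11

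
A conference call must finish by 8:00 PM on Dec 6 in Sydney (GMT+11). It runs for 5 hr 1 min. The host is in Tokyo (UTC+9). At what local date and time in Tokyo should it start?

12:59 PM on December 6

Target end time in UTC: 8:00 PM − 11:00 = 9:00 AM on Dec 6.
Subtract 5 hours 1 minute → start 3:59 AM UTC on Dec 6.
Tokyo is UTC+9:00: 3:59 AM + 9:00 = 12:59 PM on Dec 6.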